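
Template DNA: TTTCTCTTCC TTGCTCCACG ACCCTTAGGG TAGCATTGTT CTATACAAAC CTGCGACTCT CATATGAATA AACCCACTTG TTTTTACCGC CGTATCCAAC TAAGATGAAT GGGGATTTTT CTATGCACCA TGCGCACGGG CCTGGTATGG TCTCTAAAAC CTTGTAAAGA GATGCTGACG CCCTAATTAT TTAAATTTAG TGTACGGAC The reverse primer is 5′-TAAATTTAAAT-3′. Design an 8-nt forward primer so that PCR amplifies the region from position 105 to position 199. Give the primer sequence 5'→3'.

The reverse primer's reverse complement ATTTAAATTTA matches the template at positions 189–199; the product starts at position 105.
The forward primer is identical to the top strand over positions 105–112: ATGAATGG.

5'-ATGAATGG-3'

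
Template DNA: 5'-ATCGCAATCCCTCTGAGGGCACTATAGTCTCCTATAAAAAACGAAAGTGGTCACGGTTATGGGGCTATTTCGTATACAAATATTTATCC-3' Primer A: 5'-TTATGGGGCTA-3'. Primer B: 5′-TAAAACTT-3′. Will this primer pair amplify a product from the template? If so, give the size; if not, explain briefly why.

Primer B (TAAAACTT) does not match the top strand, and its reverse complement AAGTTTTA does not match either.
With no annealing site for primer B, no amplification occurs.

No product — primer B has no binding site in the template.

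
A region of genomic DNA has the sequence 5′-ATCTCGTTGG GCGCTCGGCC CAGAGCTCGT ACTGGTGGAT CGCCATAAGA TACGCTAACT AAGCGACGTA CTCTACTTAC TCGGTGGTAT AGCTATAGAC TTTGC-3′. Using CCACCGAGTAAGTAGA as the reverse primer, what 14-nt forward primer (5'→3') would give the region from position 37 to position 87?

5'-GGATCGCCATAAGA-3'

The reverse primer's reverse complement TCTACTTACTCGGTGG matches the template at positions 72–87; the product starts at position 37.
The forward primer is identical to the top strand over positions 37–50: GGATCGCCATAAGA.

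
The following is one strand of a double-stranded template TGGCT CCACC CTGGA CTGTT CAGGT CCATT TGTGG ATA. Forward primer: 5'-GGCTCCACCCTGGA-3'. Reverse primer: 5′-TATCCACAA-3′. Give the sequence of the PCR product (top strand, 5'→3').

The forward primer matches the template at positions 2–15.
Reverse complement of the reverse primer: TTGTGGATA. This occurs on the top strand at positions 30–38.
The product is the template from position 2 through 38 (37 bp).

5'-GGCTCCACCCTGGACTGTTCAGGTCCATTTGTGGATA-3'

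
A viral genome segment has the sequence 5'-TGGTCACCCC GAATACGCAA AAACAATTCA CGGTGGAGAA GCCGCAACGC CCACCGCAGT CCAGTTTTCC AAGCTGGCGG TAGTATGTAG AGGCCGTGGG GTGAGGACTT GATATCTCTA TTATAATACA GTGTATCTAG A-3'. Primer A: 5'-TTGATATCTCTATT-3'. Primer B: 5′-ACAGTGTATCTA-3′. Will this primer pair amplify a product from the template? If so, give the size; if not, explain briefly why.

Primer A (TTGATATCTCTATT) matches the top strand at positions 109–122 (3' end points downstream).
Primer B (ACAGTGTATCTA) also matches the top strand directly, at positions 128–139 — its reverse complement TAGATACACTGT is not present.
Both primers anneal to the bottom strand with 3' ends pointing the same way, so neither can prime synthesis back toward the other.

No product — both primers anneal to the same strand and extend in the same direction.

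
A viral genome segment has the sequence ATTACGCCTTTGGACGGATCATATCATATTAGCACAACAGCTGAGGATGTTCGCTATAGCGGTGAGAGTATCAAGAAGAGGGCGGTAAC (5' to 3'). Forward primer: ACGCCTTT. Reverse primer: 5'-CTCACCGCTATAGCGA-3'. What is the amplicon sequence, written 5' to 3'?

5'-ACGCCTTTGGACGGATCATATCATATTAGCACAACAGCTGAGGATGTTCGCTATAGCGGTGAG-3'

The forward primer matches the template at positions 4–11.
The reverse primer's reverse complement is TCGCTATAGCGGTGAG, which matches the template at positions 51–66.
The product is the template from position 4 through 66 (63 bp).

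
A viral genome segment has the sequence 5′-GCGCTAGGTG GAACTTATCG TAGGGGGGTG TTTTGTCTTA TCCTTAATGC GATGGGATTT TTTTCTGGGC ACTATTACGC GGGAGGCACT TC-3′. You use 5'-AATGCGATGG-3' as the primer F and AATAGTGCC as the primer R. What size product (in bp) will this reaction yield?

31 bp

Forward primer AATGCGATGG is found on the top strand at positions 46–55.
The reverse primer's reverse complement is GGCACTATT, which matches the template at positions 68–76.
Product length = (reverse-primer end) − (forward-primer start) + 1 = 76 − 46 + 1 = 31 bp.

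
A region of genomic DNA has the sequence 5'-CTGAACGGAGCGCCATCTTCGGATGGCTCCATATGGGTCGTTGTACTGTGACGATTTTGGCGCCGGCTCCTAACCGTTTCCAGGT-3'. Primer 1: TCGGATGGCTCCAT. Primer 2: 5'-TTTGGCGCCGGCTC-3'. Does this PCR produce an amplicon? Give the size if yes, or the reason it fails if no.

No product — both primers anneal to the same strand and extend in the same direction.

Primer 1 (TCGGATGGCTCCAT) matches the top strand at positions 19–32 (3' end points downstream).
Primer 2 (TTTGGCGCCGGCTC) also matches the top strand directly, at positions 56–69 — its reverse complement GAGCCGGCGCCAAA is not present.
Both primers anneal to the bottom strand with 3' ends pointing the same way, so neither can prime synthesis back toward the other.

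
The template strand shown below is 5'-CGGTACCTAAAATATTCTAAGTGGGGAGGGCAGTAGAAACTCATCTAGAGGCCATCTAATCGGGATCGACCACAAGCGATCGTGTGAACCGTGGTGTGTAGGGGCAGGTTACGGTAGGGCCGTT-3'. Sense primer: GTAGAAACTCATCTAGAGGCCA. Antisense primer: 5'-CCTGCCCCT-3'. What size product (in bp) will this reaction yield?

76 bp

Scanning the template, GTAGAAACTCATCTAGAGGCCA occurs at positions 33–54; this primer anneals to the bottom strand there with its 3' end pointing downstream.
The reverse primer's reverse complement is AGGGGCAGG, which matches the template at positions 100–108.
Amplicon spans positions 33–108: 76 bp.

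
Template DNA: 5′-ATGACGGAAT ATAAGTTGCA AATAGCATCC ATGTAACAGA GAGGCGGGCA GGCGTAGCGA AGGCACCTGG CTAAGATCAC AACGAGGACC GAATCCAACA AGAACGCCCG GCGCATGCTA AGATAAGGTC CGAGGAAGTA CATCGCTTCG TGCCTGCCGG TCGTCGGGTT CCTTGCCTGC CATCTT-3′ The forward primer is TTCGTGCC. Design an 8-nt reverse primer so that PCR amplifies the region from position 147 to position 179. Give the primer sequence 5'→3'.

The product's 3' end on the top strand is position 179.
The reverse primer anneals to the top strand over positions 172–179, i.e. to CTTGCCTG.
Its sequence written 5'→3' is the reverse complement: CAGGCAAG.

5'-CAGGCAAG-3'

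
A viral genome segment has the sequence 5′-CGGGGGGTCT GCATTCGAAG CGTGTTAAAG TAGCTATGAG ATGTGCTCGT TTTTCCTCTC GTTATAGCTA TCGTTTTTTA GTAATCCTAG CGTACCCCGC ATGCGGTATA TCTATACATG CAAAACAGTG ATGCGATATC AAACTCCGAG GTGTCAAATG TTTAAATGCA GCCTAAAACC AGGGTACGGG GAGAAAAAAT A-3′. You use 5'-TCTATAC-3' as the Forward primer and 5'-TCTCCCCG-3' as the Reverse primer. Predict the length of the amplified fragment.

Scanning the template, TCTATAC occurs at positions 111–117; this primer anneals to the bottom strand there with its 3' end pointing downstream.
The reverse primer's reverse complement is CGGGGAGA, which matches the template at positions 187–194.
Product length = (reverse-primer end) − (forward-primer start) + 1 = 194 − 111 + 1 = 84 bp.

84 bp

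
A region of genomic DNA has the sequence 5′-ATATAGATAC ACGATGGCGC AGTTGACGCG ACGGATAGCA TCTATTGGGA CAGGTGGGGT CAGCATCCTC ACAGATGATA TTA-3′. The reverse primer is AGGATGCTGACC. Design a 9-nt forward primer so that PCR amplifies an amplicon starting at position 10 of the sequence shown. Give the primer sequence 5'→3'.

The reverse primer's reverse complement GGTCAGCATCCT matches the template at positions 58–69; the product starts at position 10.
The forward primer is identical to the top strand over positions 10–18: CACGATGGC.

5'-CACGATGGC-3'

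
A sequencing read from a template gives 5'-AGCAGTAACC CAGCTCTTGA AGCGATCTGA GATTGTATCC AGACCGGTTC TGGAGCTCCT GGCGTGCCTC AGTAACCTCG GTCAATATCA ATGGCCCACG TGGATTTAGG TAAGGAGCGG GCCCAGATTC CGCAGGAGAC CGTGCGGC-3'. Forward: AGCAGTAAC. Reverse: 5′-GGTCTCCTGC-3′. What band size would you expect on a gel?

141 bp

The forward primer matches the template at positions 1–9.
Taking the reverse complement of GGTCTCCTGC gives GCAGGAGACC, found at positions 132–141 on the template; the primer anneals here to the top strand with its 3' end pointing upstream.
Product length = (reverse-primer end) − (forward-primer start) + 1 = 141 − 1 + 1 = 141 bp.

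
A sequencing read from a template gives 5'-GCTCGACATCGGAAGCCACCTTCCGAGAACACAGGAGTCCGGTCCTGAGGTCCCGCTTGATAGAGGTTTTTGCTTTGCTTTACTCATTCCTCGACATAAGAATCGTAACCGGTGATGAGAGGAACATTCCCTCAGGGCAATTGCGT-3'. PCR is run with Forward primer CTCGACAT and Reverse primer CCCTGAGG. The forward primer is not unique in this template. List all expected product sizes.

The forward primer CTCGACAT matches the top strand at positions 2–9, 90–97.
The reverse primer's reverse complement is CCTCAGGG, matching at positions 130–137.
Each forward site pairs with the reverse site to give a product ending at position 137: sizes 136, 48 bp.

136 bp, 48 bp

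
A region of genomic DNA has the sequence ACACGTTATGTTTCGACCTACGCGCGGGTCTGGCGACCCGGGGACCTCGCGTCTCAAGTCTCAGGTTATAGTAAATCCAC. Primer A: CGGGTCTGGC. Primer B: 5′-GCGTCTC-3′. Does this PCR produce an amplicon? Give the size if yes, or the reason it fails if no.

Primer A (CGGGTCTGGC) matches the top strand at positions 25–34 (3' end points downstream).
Primer B (GCGTCTC) also matches the top strand directly, at positions 49–55 — its reverse complement GAGACGC is not present.
Both primers anneal to the bottom strand with 3' ends pointing the same way, so neither can prime synthesis back toward the other.

No product — both primers anneal to the same strand and extend in the same direction.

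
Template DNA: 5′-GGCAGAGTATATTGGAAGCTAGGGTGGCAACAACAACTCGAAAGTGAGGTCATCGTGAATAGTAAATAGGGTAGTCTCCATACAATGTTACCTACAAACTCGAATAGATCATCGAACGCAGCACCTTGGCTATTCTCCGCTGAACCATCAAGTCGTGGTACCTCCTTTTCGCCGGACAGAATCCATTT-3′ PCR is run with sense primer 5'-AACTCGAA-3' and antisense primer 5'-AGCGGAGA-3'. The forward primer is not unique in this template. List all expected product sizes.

107 bp, 45 bp

The forward primer AACTCGAA matches the top strand at positions 35–42, 97–104.
The reverse primer's reverse complement is TCTCCGCT, matching at positions 134–141.
Each forward site pairs with the reverse site to give a product ending at position 141: sizes 107, 45 bp.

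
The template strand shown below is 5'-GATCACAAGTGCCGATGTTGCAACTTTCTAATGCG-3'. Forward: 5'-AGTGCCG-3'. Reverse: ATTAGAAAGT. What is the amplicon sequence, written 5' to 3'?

5'-AGTGCCGATGTTGCAACTTTCTAAT-3'

Scanning the template, AGTGCCG occurs at positions 8–14; this primer anneals to the bottom strand there with its 3' end pointing downstream.
The reverse primer's reverse complement is ACTTTCTAAT, which matches the template at positions 23–32.
The product is the template from position 8 through 32 (25 bp).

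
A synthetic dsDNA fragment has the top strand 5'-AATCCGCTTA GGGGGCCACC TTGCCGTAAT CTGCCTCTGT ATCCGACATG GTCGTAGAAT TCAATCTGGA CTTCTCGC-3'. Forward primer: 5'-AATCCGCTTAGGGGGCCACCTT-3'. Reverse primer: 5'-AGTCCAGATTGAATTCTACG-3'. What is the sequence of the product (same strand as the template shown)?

5'-AATCCGCTTAGGGGGCCACCTTGCCGTAATCTGCCTCTGTATCCGACATGGTCGTAGAATTCAATCTGGACT-3'

Scanning the template, AATCCGCTTAGGGGGCCACCTT occurs at positions 1–22; this primer anneals to the bottom strand there with its 3' end pointing downstream.
Taking the reverse complement of AGTCCAGATTGAATTCTACG gives CGTAGAATTCAATCTGGACT, found at positions 53–72 on the template; the primer anneals here to the top strand with its 3' end pointing upstream.
The product is the template from position 1 through 72 (72 bp).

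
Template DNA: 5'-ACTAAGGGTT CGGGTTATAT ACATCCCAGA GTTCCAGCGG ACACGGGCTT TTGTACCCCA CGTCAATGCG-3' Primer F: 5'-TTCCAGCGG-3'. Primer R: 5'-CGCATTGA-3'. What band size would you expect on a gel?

The forward primer matches the template at positions 32–40.
Taking the reverse complement of CGCATTGA gives TCAATGCG, found at positions 63–70 on the template; the primer anneals here to the top strand with its 3' end pointing upstream.
Amplicon spans positions 32–70: 39 bp.

39 bp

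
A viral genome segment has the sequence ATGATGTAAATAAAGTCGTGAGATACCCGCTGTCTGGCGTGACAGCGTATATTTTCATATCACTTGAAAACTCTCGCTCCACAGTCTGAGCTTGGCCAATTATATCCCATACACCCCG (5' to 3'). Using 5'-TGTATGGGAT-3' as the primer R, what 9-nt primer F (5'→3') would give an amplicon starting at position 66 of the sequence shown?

5'-GAAAACTCT-3'

The reverse primer's reverse complement ATCCCATACA matches the template at positions 104–113; the product starts at position 66.
The forward primer is identical to the top strand over positions 66–74: GAAAACTCT.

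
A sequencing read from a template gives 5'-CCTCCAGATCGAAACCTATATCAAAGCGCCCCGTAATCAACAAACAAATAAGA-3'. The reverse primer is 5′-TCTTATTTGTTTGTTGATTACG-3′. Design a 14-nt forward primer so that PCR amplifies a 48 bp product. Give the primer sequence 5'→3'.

The reverse primer's reverse complement CGTAATCAACAAACAAATAAGA matches the template at positions 32–53, so the product ends at position 53.
A 48 bp product then starts at position 53 − 48 + 1 = 6.
The forward primer is identical to the top strand there: AGATCGAAACCTAT.

5'-AGATCGAAACCTAT-3'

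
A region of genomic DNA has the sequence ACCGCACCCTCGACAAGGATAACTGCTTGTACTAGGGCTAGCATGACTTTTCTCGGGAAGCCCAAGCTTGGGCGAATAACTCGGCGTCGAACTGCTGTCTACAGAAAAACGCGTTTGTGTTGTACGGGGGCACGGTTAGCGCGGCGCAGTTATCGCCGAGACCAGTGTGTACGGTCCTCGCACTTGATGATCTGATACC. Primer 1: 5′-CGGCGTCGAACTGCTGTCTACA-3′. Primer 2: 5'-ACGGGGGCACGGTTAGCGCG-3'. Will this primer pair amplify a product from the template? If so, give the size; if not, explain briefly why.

Primer 1 (CGGCGTCGAACTGCTGTCTACA) matches the top strand at positions 82–103 (3' end points downstream).
Primer 2 (ACGGGGGCACGGTTAGCGCG) also matches the top strand directly, at positions 124–143 — its reverse complement CGCGCTAACCGTGCCCCCGT is not present.
Both primers anneal to the bottom strand with 3' ends pointing the same way, so neither can prime synthesis back toward the other.

No product — both primers anneal to the same strand and extend in the same direction.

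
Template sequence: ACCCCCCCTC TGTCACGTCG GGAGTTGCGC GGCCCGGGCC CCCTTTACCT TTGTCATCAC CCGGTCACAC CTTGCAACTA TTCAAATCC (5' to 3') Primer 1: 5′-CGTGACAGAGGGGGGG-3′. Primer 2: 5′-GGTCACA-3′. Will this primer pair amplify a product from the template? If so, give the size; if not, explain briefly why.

Primer 1 (CGTGACAGAGGGGGGG) has reverse complement CCCCCCCTCTGTCACG, which matches the top strand at positions 2–17; primer 1 anneals to the top strand there with its 3' end pointing upstream toward position 2.
Primer 2 (GGTCACA) matches the top strand directly at positions 63–69; it anneals to the bottom strand with its 3' end pointing downstream toward position 69.
The 3' ends diverge (primer 1 extends toward position 1, primer 2 toward position 89), so the primers never converge on a shared product.

No product — the primers' 3' ends point away from each other.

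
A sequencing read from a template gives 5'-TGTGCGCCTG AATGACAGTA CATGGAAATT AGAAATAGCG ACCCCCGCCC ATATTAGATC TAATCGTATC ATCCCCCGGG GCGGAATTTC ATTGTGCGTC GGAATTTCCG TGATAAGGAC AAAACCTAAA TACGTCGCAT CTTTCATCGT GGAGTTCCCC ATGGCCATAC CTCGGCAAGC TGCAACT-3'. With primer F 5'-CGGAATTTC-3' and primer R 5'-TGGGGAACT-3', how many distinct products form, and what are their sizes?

Two products: 80 bp, 62 bp

The forward primer CGGAATTTC matches the top strand at positions 82–90, 100–108.
The reverse primer's reverse complement is AGTTCCCCA, matching at positions 153–161.
Each forward site pairs with the reverse site to give a product ending at position 161: sizes 80, 62 bp.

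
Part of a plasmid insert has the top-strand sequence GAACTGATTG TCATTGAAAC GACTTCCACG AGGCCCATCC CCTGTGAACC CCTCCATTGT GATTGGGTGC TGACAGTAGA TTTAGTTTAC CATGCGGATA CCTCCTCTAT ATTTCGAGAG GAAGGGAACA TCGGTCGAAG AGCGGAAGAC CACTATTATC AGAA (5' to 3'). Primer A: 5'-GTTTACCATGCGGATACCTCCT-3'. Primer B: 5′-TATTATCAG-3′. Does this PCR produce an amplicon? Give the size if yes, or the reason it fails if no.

No product — both primers anneal to the same strand and extend in the same direction.

Primer A (GTTTACCATGCGGATACCTCCT) matches the top strand at positions 85–106 (3' end points downstream).
Primer B (TATTATCAG) also matches the top strand directly, at positions 154–162 — its reverse complement CTGATAATA is not present.
Both primers anneal to the bottom strand with 3' ends pointing the same way, so neither can prime synthesis back toward the other.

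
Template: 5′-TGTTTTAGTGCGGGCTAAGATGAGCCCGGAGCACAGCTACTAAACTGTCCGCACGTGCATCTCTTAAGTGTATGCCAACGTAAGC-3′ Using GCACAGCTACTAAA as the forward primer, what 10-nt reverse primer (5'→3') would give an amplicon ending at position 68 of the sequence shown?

The forward primer binds at positions 31–44; the product's 3' end on the top strand is position 68.
The reverse primer anneals to the top strand over positions 59–68, i.e. to ATCTCTTAAG.
Its sequence written 5'→3' is the reverse complement: CTTAAGAGAT.

5'-CTTAAGAGAT-3'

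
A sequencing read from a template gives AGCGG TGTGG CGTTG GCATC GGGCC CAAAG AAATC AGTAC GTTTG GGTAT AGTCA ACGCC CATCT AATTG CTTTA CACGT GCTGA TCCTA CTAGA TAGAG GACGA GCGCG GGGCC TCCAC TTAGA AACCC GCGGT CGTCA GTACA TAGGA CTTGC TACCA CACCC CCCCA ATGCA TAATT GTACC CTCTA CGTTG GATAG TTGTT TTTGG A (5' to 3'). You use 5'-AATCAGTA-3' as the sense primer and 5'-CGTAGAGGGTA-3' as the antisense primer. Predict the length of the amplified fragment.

Forward primer AATCAGTA is found on the top strand at positions 32–39.
The reverse primer's reverse complement is TACCCTCTACG, which matches the template at positions 182–192.
Product length = (reverse-primer end) − (forward-primer start) + 1 = 192 − 32 + 1 = 161 bp.

161 bp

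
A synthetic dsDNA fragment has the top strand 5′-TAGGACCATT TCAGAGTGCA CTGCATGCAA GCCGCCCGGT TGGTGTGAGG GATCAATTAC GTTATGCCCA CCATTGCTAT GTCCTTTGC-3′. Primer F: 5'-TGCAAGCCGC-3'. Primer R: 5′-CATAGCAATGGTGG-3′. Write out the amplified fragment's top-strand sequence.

The forward primer matches the template at positions 26–35.
The reverse primer's reverse complement is CCACCATTGCTATG, which matches the template at positions 68–81.
The product is the template from position 26 through 81 (56 bp).

5'-TGCAAGCCGCCCGGTTGGTGTGAGGGATCAATTACGTTATGCCCACCATTGCTATG-3'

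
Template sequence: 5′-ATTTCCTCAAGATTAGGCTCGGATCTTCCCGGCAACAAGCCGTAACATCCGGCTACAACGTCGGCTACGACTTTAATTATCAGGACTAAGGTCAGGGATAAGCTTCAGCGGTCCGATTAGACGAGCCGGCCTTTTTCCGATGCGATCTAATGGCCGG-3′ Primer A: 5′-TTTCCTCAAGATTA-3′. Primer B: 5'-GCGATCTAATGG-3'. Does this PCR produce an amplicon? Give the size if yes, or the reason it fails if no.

Primer A (TTTCCTCAAGATTA) matches the top strand at positions 2–15 (3' end points downstream).
Primer B (GCGATCTAATGG) also matches the top strand directly, at positions 142–153 — its reverse complement CCATTAGATCGC is not present.
Both primers anneal to the bottom strand with 3' ends pointing the same way, so neither can prime synthesis back toward the other.

No product — both primers anneal to the same strand and extend in the same direction.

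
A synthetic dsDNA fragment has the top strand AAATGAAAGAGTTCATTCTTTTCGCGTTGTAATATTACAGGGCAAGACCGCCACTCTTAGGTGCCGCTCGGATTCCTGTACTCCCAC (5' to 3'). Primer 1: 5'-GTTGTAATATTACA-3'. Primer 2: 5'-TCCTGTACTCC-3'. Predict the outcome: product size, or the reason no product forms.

Primer 1 (GTTGTAATATTACA) matches the top strand at positions 26–39 (3' end points downstream).
Primer 2 (TCCTGTACTCC) also matches the top strand directly, at positions 74–84 — its reverse complement GGAGTACAGGA is not present.
Both primers anneal to the bottom strand with 3' ends pointing the same way, so neither can prime synthesis back toward the other.

No product — both primers anneal to the same strand and extend in the same direction.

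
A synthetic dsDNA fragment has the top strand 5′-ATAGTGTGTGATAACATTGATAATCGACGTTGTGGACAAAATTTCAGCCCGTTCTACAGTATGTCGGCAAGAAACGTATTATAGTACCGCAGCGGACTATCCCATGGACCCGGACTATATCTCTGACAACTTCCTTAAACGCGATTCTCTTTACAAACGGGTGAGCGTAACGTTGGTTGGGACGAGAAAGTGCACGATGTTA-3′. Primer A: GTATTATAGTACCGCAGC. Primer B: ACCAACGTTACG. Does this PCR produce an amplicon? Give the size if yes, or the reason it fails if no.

Yes — a 102 bp product.

Primer A (GTATTATAGTACCGCAGC) matches the top strand at positions 76–93; it acts as a forward primer.
Primer B's reverse complement is CGTAACGTTGGT, matching the top strand at positions 166–177; it acts as a reverse primer.
The 3' ends face each other across positions 76–177, giving a 102 bp product.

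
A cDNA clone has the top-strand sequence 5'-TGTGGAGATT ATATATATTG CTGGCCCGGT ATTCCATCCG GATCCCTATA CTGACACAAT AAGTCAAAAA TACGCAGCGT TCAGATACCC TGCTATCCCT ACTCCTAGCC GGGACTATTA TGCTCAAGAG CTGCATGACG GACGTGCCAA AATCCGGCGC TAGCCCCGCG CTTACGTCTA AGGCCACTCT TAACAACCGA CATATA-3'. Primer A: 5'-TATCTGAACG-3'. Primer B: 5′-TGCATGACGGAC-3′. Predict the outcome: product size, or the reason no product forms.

No product — the primers' 3' ends point away from each other.

Primer A (TATCTGAACG) has reverse complement CGTTCAGATA, which matches the top strand at positions 78–87; primer A anneals to the top strand there with its 3' end pointing upstream toward position 78.
Primer B (TGCATGACGGAC) matches the top strand directly at positions 132–143; it anneals to the bottom strand with its 3' end pointing downstream toward position 143.
The 3' ends diverge (primer A extends toward position 1, primer B toward position 206), so the primers never converge on a shared product.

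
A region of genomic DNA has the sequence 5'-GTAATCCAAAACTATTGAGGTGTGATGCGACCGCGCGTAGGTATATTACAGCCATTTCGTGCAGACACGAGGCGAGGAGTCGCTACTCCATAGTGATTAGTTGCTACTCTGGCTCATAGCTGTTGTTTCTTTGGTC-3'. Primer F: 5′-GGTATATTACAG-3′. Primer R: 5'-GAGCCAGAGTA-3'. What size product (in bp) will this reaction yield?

Scanning the template, GGTATATTACAG occurs at positions 40–51; this primer anneals to the bottom strand there with its 3' end pointing downstream.
Taking the reverse complement of GAGCCAGAGTA gives TACTCTGGCTC, found at positions 105–115 on the template; the primer anneals here to the top strand with its 3' end pointing upstream.
Amplicon spans positions 40–115: 76 bp.

76 bp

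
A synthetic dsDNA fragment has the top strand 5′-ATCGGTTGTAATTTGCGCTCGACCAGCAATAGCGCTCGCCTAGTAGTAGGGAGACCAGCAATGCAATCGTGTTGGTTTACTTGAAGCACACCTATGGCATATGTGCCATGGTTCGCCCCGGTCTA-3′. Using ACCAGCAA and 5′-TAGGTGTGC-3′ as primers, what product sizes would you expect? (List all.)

73 bp, 41 bp

The forward primer ACCAGCAA matches the top strand at positions 22–29, 54–61.
The reverse primer's reverse complement is GCACACCTA, matching at positions 86–94.
Each forward site pairs with the reverse site to give a product ending at position 94: sizes 73, 41 bp.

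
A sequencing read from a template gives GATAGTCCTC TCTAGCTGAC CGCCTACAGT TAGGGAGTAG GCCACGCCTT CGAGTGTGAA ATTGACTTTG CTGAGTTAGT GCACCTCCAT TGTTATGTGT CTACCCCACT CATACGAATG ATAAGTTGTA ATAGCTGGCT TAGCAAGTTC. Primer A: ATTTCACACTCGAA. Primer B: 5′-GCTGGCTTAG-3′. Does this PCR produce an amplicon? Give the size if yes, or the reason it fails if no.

Primer A (ATTTCACACTCGAA) has reverse complement TTCGAGTGTGAAAT, which matches the top strand at positions 49–62; primer A anneals to the top strand there with its 3' end pointing upstream toward position 49.
Primer B (GCTGGCTTAG) matches the top strand directly at positions 134–143; it anneals to the bottom strand with its 3' end pointing downstream toward position 143.
The 3' ends diverge (primer A extends toward position 1, primer B toward position 150), so the primers never converge on a shared product.

No product — the primers' 3' ends point away from each other.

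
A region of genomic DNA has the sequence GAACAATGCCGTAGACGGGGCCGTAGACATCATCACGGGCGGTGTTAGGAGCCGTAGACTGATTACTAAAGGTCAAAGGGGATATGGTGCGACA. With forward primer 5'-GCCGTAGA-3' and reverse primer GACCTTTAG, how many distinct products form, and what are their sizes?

The forward primer GCCGTAGA matches the top strand at positions 8–15, 20–27, 51–58.
The reverse primer's reverse complement is CTAAAGGTC, matching at positions 66–74.
Each forward site pairs with the reverse site to give a product ending at position 74: sizes 67, 55, 24 bp.

Three products: 67 bp, 55 bp, 24 bp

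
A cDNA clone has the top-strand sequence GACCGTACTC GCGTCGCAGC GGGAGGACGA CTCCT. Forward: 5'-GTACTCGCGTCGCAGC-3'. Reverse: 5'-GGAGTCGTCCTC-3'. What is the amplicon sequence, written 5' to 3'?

Scanning the template, GTACTCGCGTCGCAGC occurs at positions 5–20; this primer anneals to the bottom strand there with its 3' end pointing downstream.
Reverse complement of the reverse primer: GAGGACGACTCC. This occurs on the top strand at positions 23–34.
The product is the template from position 5 through 34 (30 bp).

5'-GTACTCGCGTCGCAGCGGGAGGACGACTCC-3'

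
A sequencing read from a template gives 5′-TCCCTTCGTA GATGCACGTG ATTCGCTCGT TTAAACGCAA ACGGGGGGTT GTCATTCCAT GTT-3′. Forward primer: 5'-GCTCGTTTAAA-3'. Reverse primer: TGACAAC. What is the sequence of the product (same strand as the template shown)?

5'-GCTCGTTTAAACGCAAACGGGGGGTTGTCA-3'

Scanning the template, GCTCGTTTAAA occurs at positions 25–35; this primer anneals to the bottom strand there with its 3' end pointing downstream.
The reverse primer's reverse complement is GTTGTCA, which matches the template at positions 48–54.
The product is the template from position 25 through 54 (30 bp).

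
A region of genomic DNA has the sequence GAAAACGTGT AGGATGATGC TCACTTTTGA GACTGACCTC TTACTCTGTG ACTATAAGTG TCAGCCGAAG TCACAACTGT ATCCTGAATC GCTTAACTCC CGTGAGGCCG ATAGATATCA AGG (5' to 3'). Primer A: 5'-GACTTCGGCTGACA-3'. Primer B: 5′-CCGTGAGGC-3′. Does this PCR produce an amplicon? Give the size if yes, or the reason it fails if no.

No product — the primers' 3' ends point away from each other.

Primer A (GACTTCGGCTGACA) has reverse complement TGTCAGCCGAAGTC, which matches the top strand at positions 59–72; primer A anneals to the top strand there with its 3' end pointing upstream toward position 59.
Primer B (CCGTGAGGC) matches the top strand directly at positions 100–108; it anneals to the bottom strand with its 3' end pointing downstream toward position 108.
The 3' ends diverge (primer A extends toward position 1, primer B toward position 123), so the primers never converge on a shared product.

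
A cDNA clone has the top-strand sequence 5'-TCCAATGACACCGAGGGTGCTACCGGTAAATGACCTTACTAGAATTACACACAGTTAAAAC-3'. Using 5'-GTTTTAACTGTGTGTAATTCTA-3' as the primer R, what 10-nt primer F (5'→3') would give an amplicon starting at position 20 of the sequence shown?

The reverse primer's reverse complement TAGAATTACACACAGTTAAAAC matches the template at positions 40–61; the product starts at position 20.
The forward primer is identical to the top strand over positions 20–29: CTACCGGTAA.

5'-CTACCGGTAA-3'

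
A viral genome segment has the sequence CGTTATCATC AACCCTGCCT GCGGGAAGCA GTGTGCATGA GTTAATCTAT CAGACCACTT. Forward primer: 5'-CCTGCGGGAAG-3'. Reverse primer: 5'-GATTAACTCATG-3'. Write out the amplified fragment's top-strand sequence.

5'-CCTGCGGGAAGCAGTGTGCATGAGTTAATC-3'

The forward primer matches the template at positions 18–28.
Taking the reverse complement of GATTAACTCATG gives CATGAGTTAATC, found at positions 36–47 on the template; the primer anneals here to the top strand with its 3' end pointing upstream.
The product is the template from position 18 through 47 (30 bp).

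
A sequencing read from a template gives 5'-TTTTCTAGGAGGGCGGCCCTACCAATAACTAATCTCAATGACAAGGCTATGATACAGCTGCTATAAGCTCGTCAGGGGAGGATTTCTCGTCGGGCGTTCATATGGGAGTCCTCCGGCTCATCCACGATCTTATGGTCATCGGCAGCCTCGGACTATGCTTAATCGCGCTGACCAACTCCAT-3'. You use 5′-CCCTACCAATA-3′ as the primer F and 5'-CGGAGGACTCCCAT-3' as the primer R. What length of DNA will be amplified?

The forward primer matches the template at positions 17–27.
Taking the reverse complement of CGGAGGACTCCCAT gives ATGGGAGTCCTCCG, found at positions 102–115 on the template; the primer anneals here to the top strand with its 3' end pointing upstream.
The product runs from position 17 to position 115, so its length is 115 − 17 + 1 = 99 bp.

99 bp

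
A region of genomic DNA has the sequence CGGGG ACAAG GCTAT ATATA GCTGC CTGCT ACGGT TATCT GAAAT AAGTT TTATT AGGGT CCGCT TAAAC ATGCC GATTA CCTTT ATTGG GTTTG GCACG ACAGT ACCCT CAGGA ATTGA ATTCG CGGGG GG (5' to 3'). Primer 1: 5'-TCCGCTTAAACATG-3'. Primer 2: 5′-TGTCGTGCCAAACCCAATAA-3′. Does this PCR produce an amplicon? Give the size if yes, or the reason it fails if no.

Primer 1 (TCCGCTTAAACATG) matches the top strand at positions 60–73; it acts as a forward primer.
Primer 2's reverse complement is TTATTGGGTTTGGCACGACA, matching the top strand at positions 84–103; it acts as a reverse primer.
The 3' ends face each other across positions 60–103, giving a 44 bp product.

Yes — a 44 bp product.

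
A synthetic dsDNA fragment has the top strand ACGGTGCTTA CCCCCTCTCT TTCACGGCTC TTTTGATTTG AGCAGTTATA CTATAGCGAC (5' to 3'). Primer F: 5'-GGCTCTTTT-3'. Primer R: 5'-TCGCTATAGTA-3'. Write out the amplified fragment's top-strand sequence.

5'-GGCTCTTTTGATTTGAGCAGTTATACTATAGCGA-3'

The forward primer matches the template at positions 26–34.
Reverse complement of the reverse primer: TACTATAGCGA. This occurs on the top strand at positions 49–59.
The product is the template from position 26 through 59 (34 bp).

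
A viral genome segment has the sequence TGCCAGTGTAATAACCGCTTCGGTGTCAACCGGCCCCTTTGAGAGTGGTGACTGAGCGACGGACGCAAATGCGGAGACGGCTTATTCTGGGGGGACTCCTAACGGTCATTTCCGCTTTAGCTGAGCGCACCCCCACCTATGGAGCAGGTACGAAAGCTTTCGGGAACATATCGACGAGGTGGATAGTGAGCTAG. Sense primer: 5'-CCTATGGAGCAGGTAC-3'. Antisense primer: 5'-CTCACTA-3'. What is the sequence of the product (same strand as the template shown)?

Scanning the template, CCTATGGAGCAGGTAC occurs at positions 136–151; this primer anneals to the bottom strand there with its 3' end pointing downstream.
The reverse primer's reverse complement is TAGTGAG, which matches the template at positions 184–190.
The product is the template from position 136 through 190 (55 bp).

5'-CCTATGGAGCAGGTACGAAAGCTTTCGGGAACATATCGACGAGGTGGATAGTGAG-3'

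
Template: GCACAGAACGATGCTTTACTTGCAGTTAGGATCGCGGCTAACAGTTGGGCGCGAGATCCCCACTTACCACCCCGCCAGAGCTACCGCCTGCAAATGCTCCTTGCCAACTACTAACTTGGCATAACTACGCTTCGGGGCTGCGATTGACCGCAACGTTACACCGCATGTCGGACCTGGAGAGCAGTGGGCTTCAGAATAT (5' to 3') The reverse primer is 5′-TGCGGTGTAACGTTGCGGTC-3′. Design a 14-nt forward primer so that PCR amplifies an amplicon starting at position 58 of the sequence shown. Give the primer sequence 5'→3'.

5'-CCCCACTTACCACC-3'

The reverse primer's reverse complement GACCGCAACGTTACACCGCA matches the template at positions 146–165; the product starts at position 58.
The forward primer is identical to the top strand over positions 58–71: CCCCACTTACCACC.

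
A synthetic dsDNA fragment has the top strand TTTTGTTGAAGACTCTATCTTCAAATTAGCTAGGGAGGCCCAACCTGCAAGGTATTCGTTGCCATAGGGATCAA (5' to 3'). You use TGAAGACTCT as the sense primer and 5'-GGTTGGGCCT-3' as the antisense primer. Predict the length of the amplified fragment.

39 bp

Forward primer TGAAGACTCT is found on the top strand at positions 7–16.
Reverse complement of the reverse primer: AGGCCCAACC. This occurs on the top strand at positions 36–45.
Product length = (reverse-primer end) − (forward-primer start) + 1 = 45 − 7 + 1 = 39 bp.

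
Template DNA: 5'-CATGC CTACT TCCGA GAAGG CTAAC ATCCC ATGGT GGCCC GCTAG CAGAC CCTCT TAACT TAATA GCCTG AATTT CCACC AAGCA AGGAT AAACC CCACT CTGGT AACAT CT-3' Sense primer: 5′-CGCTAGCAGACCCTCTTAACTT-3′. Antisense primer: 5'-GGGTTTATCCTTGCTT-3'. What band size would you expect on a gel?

57 bp

Forward primer CGCTAGCAGACCCTCTTAACTT is found on the top strand at positions 40–61.
Taking the reverse complement of GGGTTTATCCTTGCTT gives AAGCAAGGATAAACCC, found at positions 81–96 on the template; the primer anneals here to the top strand with its 3' end pointing upstream.
The product runs from position 40 to position 96, so its length is 96 − 40 + 1 = 57 bp.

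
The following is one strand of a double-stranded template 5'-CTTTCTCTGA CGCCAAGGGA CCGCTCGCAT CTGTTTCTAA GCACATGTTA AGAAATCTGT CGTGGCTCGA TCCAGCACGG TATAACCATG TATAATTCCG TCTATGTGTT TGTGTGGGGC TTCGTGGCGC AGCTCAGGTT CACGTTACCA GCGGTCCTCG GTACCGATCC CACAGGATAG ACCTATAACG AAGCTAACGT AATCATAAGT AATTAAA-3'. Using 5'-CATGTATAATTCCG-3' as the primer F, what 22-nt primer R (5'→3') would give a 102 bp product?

The forward primer binds at positions 87–100, so a 102 bp product ends at position 87 + 102 − 1 = 188.
The reverse primer anneals to the top strand over positions 167–188, i.e. to ATCCCACAGGATAGACCTATAA.
Its sequence written 5'→3' is the reverse complement: TTATAGGTCTATCCTGTGGGAT.

5'-TTATAGGTCTATCCTGTGGGAT-3'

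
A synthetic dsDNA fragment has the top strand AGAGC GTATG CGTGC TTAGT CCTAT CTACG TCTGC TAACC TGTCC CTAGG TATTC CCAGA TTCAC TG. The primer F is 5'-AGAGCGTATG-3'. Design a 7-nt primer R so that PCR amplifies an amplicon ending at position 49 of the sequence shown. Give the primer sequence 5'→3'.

5'-CTAGGGA-3'

The forward primer binds at positions 1–10; the product's 3' end on the top strand is position 49.
The reverse primer anneals to the top strand over positions 43–49, i.e. to TCCCTAG.
Its sequence written 5'→3' is the reverse complement: CTAGGGA.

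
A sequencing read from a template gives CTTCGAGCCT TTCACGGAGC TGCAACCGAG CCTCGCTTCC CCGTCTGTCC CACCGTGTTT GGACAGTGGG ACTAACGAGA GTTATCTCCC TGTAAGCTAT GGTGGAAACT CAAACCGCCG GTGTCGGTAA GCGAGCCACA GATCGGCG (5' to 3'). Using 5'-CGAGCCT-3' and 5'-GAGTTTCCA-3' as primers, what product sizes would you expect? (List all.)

The forward primer CGAGCCT matches the top strand at positions 4–10, 27–33.
The reverse primer's reverse complement is TGGAAACTC, matching at positions 103–111.
Each forward site pairs with the reverse site to give a product ending at position 111: sizes 108, 85 bp.

108 bp, 85 bp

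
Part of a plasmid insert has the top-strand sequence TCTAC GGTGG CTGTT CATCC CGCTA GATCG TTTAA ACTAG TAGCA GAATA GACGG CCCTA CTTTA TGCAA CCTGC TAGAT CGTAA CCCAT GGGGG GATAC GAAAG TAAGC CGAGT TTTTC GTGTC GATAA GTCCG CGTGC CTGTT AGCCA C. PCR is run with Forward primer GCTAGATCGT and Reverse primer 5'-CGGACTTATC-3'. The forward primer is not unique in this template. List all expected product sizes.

114 bp, 62 bp

The forward primer GCTAGATCGT matches the top strand at positions 22–31, 74–83.
The reverse primer's reverse complement is GATAAGTCCG, matching at positions 126–135.
Each forward site pairs with the reverse site to give a product ending at position 135: sizes 114, 62 bp.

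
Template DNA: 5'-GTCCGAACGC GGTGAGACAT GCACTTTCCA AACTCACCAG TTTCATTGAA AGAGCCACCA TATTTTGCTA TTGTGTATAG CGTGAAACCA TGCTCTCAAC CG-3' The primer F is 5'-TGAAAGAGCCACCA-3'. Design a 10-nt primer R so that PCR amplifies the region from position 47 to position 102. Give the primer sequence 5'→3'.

The product's 3' end on the top strand is position 102.
The reverse primer anneals to the top strand over positions 93–102, i.e. to CTCTCAACCG.
Its sequence written 5'→3' is the reverse complement: CGGTTGAGAG.

5'-CGGTTGAGAG-3'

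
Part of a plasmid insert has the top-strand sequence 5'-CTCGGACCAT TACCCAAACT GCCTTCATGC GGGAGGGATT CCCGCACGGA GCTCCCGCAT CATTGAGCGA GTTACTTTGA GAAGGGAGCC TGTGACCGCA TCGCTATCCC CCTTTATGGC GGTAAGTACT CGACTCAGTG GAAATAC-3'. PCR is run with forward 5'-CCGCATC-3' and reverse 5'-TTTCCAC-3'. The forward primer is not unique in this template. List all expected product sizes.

The forward primer CCGCATC matches the top strand at positions 55–61, 96–102.
The reverse primer's reverse complement is GTGGAAA, matching at positions 138–144.
Each forward site pairs with the reverse site to give a product ending at position 144: sizes 90, 49 bp.

90 bp, 49 bp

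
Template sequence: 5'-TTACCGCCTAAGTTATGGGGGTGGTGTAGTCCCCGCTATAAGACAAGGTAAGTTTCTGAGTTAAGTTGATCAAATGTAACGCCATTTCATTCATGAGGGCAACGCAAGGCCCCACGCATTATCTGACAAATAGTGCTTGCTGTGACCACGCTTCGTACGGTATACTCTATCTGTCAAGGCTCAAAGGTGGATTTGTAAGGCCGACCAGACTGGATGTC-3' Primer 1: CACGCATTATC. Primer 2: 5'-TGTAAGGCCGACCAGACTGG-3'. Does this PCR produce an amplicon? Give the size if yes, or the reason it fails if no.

No product — both primers anneal to the same strand and extend in the same direction.

Primer 1 (CACGCATTATC) matches the top strand at positions 113–123 (3' end points downstream).
Primer 2 (TGTAAGGCCGACCAGACTGG) also matches the top strand directly, at positions 194–213 — its reverse complement CCAGTCTGGTCGGCCTTACA is not present.
Both primers anneal to the bottom strand with 3' ends pointing the same way, so neither can prime synthesis back toward the other.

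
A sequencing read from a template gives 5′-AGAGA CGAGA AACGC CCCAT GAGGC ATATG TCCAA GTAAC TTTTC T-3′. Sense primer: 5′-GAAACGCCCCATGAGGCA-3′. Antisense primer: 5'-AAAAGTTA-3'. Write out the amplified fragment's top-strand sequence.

5'-GAAACGCCCCATGAGGCATATGTCCAAGTAACTTTT-3'

Forward primer GAAACGCCCCATGAGGCA is found on the top strand at positions 9–26.
Reverse complement of the reverse primer: TAACTTTT. This occurs on the top strand at positions 37–44.
The product is the template from position 9 through 44 (36 bp).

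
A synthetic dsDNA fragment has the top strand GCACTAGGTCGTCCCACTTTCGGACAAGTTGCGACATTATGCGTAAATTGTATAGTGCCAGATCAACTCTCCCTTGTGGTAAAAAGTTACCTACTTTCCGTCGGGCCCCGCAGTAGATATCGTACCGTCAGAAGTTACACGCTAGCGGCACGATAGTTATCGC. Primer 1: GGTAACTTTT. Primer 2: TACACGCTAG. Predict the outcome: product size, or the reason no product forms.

No product — the primers' 3' ends point away from each other.

Primer 1 (GGTAACTTTT) has reverse complement AAAAGTTACC, which matches the top strand at positions 82–91; primer 1 anneals to the top strand there with its 3' end pointing upstream toward position 82.
Primer 2 (TACACGCTAG) matches the top strand directly at positions 136–145; it anneals to the bottom strand with its 3' end pointing downstream toward position 145.
The 3' ends diverge (primer 1 extends toward position 1, primer 2 toward position 163), so the primers never converge on a shared product.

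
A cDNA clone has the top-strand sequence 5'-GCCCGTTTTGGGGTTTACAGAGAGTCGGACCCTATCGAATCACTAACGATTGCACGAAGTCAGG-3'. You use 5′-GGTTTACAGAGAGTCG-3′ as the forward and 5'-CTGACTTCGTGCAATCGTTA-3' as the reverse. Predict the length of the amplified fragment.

52 bp

Forward primer GGTTTACAGAGAGTCG is found on the top strand at positions 12–27.
Taking the reverse complement of CTGACTTCGTGCAATCGTTA gives TAACGATTGCACGAAGTCAG, found at positions 44–63 on the template; the primer anneals here to the top strand with its 3' end pointing upstream.
Product length = (reverse-primer end) − (forward-primer start) + 1 = 63 − 12 + 1 = 52 bp.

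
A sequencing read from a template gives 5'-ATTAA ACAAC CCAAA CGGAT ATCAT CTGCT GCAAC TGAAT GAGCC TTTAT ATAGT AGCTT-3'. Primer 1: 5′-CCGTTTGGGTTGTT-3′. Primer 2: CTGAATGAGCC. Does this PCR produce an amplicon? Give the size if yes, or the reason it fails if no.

Primer 1 (CCGTTTGGGTTGTT) has reverse complement AACAACCCAAACGG, which matches the top strand at positions 5–18; primer 1 anneals to the top strand there with its 3' end pointing upstream toward position 5.
Primer 2 (CTGAATGAGCC) matches the top strand directly at positions 35–45; it anneals to the bottom strand with its 3' end pointing downstream toward position 45.
The 3' ends diverge (primer 1 extends toward position 1, primer 2 toward position 60), so the primers never converge on a shared product.

No product — the primers' 3' ends point away from each other.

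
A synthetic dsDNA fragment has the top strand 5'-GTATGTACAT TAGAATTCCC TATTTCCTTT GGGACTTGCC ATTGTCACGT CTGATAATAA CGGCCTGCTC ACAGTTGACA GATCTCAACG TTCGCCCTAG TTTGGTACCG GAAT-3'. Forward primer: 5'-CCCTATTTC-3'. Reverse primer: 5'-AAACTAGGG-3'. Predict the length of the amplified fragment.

Forward primer CCCTATTTC is found on the top strand at positions 18–26.
Reverse complement of the reverse primer: CCCTAGTTT. This occurs on the top strand at positions 95–103.
Amplicon spans positions 18–103: 86 bp.

86 bp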